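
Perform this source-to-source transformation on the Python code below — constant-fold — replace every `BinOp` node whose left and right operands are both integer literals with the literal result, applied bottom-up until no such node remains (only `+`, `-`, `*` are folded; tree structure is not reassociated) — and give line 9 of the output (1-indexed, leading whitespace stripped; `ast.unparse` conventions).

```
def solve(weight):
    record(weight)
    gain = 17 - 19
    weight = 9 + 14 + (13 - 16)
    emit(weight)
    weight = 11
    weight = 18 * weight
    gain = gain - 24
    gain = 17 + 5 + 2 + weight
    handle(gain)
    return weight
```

gain = 24 + weight

Transformed code:
def solve(weight):
    record(weight)
    gain = -2
    weight = 20
    emit(weight)
    weight = 11
    weight = 18 * weight
    gain = gain - 24
    gain = 24 + weight
    handle(gain)
    return weight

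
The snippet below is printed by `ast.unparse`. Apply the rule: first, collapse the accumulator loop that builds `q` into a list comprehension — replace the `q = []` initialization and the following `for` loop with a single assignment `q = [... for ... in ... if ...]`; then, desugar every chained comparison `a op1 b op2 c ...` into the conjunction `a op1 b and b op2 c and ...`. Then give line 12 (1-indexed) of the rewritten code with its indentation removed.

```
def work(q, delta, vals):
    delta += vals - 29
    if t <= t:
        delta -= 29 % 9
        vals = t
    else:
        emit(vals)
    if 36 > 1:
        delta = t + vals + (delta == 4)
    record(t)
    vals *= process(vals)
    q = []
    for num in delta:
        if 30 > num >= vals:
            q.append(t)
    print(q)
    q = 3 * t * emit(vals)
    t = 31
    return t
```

Transformed code:
def work(q, delta, vals):
    delta += vals - 29
    if t <= t:
        delta -= 29 % 9
        vals = t
    else:
        emit(vals)
    if 36 > 1:
        delta = t + vals + (delta == 4)
    record(t)
    vals *= process(vals)
    q = [t for num in delta if 30 > num and num >= vals]
    print(q)
    q = 3 * t * emit(vals)
    t = 31
    return t

q = [t for num in delta if 30 > num and num >= vals]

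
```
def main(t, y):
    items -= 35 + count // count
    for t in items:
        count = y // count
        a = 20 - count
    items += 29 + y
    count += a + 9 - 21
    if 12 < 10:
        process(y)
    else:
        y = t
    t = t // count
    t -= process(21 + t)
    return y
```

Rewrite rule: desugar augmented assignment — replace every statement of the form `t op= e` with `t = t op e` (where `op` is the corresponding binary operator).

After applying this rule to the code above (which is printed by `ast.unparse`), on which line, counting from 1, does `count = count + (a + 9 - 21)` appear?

7

Transformed code:
def main(t, y):
    items = items - (35 + count // count)
    for t in items:
        count = y // count
        a = 20 - count
    items = items + (29 + y)
    count = count + (a + 9 - 21)
    if 12 < 10:
        process(y)
    else:
        y = t
    t = t // count
    t = t - process(21 + t)
    return y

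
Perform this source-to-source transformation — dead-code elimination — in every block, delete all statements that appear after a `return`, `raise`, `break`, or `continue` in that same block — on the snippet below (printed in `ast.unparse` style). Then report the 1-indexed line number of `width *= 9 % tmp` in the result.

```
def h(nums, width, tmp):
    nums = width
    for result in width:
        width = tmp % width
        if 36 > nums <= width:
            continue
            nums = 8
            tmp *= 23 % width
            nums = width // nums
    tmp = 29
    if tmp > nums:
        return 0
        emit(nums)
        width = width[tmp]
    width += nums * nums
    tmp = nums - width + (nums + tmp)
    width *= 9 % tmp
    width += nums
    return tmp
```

Transformed code:
def h(nums, width, tmp):
    nums = width
    for result in width:
        width = tmp % width
        if 36 > nums <= width:
            continue
    tmp = 29
    if tmp > nums:
        return 0
    width += nums * nums
    tmp = nums - width + (nums + tmp)
    width *= 9 % tmp
    width += nums
    return tmp

12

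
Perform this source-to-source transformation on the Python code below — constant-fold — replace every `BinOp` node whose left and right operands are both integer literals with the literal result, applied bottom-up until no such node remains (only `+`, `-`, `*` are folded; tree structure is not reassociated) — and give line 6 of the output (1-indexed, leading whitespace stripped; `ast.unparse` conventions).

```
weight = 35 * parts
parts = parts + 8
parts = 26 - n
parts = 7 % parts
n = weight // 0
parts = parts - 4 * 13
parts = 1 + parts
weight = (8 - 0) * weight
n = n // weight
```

parts = parts - 52

Transformed code:
weight = 35 * parts
parts = parts + 8
parts = 26 - n
parts = 7 % parts
n = weight // 0
parts = parts - 52
parts = 1 + parts
weight = 8 * weight
n = n // weight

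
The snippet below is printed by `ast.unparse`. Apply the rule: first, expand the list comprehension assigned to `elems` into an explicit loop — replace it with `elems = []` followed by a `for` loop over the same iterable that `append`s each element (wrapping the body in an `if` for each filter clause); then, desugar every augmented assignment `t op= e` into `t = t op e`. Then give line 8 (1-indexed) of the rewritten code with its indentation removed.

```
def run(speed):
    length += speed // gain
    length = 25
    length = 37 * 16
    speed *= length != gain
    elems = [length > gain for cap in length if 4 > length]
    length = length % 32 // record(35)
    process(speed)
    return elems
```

Transformed code:
def run(speed):
    length = length + speed // gain
    length = 25
    length = 37 * 16
    speed = speed * (length != gain)
    elems = []
    for cap in length:
        if 4 > length:
            elems.append(length > gain)
    length = length % 32 // record(35)
    process(speed)
    return elems

if 4 > length:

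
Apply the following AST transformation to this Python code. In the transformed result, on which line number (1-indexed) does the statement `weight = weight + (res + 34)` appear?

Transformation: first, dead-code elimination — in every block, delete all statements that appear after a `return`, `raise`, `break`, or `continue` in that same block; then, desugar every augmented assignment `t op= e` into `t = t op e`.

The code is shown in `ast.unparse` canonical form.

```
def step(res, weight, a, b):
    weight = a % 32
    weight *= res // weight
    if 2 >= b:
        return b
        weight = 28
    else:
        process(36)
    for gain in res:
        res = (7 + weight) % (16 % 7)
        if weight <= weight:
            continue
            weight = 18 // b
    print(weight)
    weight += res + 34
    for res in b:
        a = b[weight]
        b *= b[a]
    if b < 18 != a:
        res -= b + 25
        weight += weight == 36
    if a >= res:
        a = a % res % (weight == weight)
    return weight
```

Transformed code:
def step(res, weight, a, b):
    weight = a % 32
    weight = weight * (res // weight)
    if 2 >= b:
        return b
    else:
        process(36)
    for gain in res:
        res = (7 + weight) % (16 % 7)
        if weight <= weight:
            continue
    print(weight)
    weight = weight + (res + 34)
    for res in b:
        a = b[weight]
        b = b * b[a]
    if b < 18 != a:
        res = res - (b + 25)
        weight = weight + (weight == 36)
    if a >= res:
        a = a % res % (weight == weight)
    return weight

13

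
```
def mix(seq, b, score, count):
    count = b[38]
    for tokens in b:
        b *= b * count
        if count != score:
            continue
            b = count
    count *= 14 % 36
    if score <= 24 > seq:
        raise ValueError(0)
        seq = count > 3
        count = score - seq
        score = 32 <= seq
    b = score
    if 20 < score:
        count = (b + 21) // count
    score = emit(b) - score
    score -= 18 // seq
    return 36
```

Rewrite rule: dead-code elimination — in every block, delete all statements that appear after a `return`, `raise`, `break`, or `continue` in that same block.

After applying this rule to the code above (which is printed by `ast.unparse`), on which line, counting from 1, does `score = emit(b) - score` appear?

Transformed code:
def mix(seq, b, score, count):
    count = b[38]
    for tokens in b:
        b *= b * count
        if count != score:
            continue
    count *= 14 % 36
    if score <= 24 > seq:
        raise ValueError(0)
    b = score
    if 20 < score:
        count = (b + 21) // count
    score = emit(b) - score
    score -= 18 // seq
    return 36

13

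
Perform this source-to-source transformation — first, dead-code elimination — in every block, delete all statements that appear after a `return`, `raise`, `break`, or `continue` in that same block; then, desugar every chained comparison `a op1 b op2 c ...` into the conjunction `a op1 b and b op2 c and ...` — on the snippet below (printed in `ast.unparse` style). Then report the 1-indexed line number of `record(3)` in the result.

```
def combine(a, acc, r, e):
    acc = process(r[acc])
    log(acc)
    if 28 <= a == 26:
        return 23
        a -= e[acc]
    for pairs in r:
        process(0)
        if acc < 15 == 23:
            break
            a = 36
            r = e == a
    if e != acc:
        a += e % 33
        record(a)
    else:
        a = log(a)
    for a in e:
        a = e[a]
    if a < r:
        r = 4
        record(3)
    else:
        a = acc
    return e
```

Transformed code:
def combine(a, acc, r, e):
    acc = process(r[acc])
    log(acc)
    if 28 <= a and a == 26:
        return 23
    for pairs in r:
        process(0)
        if acc < 15 and 15 == 23:
            break
    if e != acc:
        a += e % 33
        record(a)
    else:
        a = log(a)
    for a in e:
        a = e[a]
    if a < r:
        r = 4
        record(3)
    else:
        a = acc
    return e

19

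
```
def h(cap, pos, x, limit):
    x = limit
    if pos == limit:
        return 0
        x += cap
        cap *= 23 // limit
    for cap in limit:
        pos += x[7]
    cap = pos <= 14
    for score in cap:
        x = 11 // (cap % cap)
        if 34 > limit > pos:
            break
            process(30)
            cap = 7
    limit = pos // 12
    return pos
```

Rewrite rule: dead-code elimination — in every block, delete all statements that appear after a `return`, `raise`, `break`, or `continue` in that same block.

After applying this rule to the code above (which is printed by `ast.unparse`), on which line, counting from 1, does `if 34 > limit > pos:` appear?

Transformed code:
def h(cap, pos, x, limit):
    x = limit
    if pos == limit:
        return 0
    for cap in limit:
        pos += x[7]
    cap = pos <= 14
    for score in cap:
        x = 11 // (cap % cap)
        if 34 > limit > pos:
            break
    limit = pos // 12
    return pos

10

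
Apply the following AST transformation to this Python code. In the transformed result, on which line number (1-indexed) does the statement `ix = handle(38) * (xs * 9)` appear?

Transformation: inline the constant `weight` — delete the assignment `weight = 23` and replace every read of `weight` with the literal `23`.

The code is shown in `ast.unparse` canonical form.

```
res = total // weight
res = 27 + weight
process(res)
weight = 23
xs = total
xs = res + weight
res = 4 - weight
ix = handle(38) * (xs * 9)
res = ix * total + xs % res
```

7

Transformed code:
res = total // 23
res = 27 + 23
process(res)
xs = total
xs = res + 23
res = 4 - 23
ix = handle(38) * (xs * 9)
res = ix * total + xs % res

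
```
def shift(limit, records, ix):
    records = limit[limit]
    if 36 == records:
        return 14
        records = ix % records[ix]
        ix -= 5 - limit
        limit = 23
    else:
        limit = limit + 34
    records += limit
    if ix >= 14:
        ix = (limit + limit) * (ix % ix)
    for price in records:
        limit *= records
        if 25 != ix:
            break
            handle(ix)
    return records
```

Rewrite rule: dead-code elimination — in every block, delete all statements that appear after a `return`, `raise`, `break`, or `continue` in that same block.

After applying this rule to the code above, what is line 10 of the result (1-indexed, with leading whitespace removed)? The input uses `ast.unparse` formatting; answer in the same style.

for price in records:

Transformed code:
def shift(limit, records, ix):
    records = limit[limit]
    if 36 == records:
        return 14
    else:
        limit = limit + 34
    records += limit
    if ix >= 14:
        ix = (limit + limit) * (ix % ix)
    for price in records:
        limit *= records
        if 25 != ix:
            break
    return records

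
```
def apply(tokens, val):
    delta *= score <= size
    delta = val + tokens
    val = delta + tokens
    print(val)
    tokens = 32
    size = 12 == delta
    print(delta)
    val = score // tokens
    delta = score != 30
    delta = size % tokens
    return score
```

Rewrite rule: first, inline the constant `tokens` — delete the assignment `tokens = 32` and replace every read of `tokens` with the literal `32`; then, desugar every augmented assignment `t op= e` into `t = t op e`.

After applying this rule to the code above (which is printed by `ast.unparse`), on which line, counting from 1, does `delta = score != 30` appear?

9

Transformed code:
def apply(tokens, val):
    delta = delta * (score <= size)
    delta = val + 32
    val = delta + 32
    print(val)
    size = 12 == delta
    print(delta)
    val = score // 32
    delta = score != 30
    delta = size % 32
    return score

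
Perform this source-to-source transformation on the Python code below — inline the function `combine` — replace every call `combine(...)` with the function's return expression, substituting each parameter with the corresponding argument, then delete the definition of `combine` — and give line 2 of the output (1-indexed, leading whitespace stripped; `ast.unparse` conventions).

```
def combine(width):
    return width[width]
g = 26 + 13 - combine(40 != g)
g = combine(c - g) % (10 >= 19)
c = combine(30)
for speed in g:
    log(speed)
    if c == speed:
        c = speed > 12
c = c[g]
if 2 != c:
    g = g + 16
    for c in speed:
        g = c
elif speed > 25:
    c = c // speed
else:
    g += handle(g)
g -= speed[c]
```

Transformed code:
g = 26 + 13 - (40 != g)[40 != g]
g = (c - g)[c - g] % (10 >= 19)
c = 30[30]
for speed in g:
    log(speed)
    if c == speed:
        c = speed > 12
c = c[g]
if 2 != c:
    g = g + 16
    for c in speed:
        g = c
elif speed > 25:
    c = c // speed
else:
    g += handle(g)
g -= speed[c]

g = (c - g)[c - g] % (10 >= 19)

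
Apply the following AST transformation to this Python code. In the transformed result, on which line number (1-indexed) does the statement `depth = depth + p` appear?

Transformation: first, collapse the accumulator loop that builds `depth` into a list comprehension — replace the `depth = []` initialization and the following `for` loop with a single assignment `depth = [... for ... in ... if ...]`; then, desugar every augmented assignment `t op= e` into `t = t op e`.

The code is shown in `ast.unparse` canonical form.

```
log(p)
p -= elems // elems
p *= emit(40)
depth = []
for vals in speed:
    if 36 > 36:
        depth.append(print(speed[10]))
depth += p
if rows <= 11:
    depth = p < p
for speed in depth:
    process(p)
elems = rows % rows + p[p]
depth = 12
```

Transformed code:
log(p)
p = p - elems // elems
p = p * emit(40)
depth = [print(speed[10]) for vals in speed if 36 > 36]
depth = depth + p
if rows <= 11:
    depth = p < p
for speed in depth:
    process(p)
elems = rows % rows + p[p]
depth = 12

5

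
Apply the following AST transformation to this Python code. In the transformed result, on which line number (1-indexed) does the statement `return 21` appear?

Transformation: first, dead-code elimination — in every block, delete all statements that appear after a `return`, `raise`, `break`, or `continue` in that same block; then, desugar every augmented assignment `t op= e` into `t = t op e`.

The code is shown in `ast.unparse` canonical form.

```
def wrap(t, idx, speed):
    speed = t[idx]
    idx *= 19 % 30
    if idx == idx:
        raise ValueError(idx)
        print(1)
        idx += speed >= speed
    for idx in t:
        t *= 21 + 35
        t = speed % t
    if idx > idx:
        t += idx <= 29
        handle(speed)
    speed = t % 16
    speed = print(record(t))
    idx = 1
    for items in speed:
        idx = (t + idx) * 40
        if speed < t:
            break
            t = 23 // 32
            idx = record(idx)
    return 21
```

Transformed code:
def wrap(t, idx, speed):
    speed = t[idx]
    idx = idx * (19 % 30)
    if idx == idx:
        raise ValueError(idx)
    for idx in t:
        t = t * (21 + 35)
        t = speed % t
    if idx > idx:
        t = t + (idx <= 29)
        handle(speed)
    speed = t % 16
    speed = print(record(t))
    idx = 1
    for items in speed:
        idx = (t + idx) * 40
        if speed < t:
            break
    return 21

19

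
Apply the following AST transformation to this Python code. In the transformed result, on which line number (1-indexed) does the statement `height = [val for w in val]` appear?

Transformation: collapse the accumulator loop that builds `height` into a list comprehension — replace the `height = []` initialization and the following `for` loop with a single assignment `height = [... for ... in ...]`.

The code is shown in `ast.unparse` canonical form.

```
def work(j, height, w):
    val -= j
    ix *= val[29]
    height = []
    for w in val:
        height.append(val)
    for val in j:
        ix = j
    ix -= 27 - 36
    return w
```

4

Transformed code:
def work(j, height, w):
    val -= j
    ix *= val[29]
    height = [val for w in val]
    for val in j:
        ix = j
    ix -= 27 - 36
    return w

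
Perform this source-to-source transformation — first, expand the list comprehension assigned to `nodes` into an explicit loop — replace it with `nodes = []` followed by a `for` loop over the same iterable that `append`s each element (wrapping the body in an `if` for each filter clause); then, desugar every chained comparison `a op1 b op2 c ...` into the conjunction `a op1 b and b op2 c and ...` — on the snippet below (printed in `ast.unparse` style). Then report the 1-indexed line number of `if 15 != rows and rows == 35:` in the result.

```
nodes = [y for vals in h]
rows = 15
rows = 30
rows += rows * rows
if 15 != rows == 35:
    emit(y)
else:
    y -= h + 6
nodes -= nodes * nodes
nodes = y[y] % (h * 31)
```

Transformed code:
nodes = []
for vals in h:
    nodes.append(y)
rows = 15
rows = 30
rows += rows * rows
if 15 != rows and rows == 35:
    emit(y)
else:
    y -= h + 6
nodes -= nodes * nodes
nodes = y[y] % (h * 31)

7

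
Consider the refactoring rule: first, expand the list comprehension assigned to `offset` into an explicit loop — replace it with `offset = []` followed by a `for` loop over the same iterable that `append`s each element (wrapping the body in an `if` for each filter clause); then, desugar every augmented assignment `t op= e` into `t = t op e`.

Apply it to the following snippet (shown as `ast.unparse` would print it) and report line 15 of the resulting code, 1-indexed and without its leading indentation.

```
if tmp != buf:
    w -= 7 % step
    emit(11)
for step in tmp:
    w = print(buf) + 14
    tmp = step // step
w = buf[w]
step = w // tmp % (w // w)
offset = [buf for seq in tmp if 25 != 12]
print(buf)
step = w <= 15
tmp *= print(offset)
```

tmp = tmp * print(offset)

Transformed code:
if tmp != buf:
    w = w - 7 % step
    emit(11)
for step in tmp:
    w = print(buf) + 14
    tmp = step // step
w = buf[w]
step = w // tmp % (w // w)
offset = []
for seq in tmp:
    if 25 != 12:
        offset.append(buf)
print(buf)
step = w <= 15
tmp = tmp * print(offset)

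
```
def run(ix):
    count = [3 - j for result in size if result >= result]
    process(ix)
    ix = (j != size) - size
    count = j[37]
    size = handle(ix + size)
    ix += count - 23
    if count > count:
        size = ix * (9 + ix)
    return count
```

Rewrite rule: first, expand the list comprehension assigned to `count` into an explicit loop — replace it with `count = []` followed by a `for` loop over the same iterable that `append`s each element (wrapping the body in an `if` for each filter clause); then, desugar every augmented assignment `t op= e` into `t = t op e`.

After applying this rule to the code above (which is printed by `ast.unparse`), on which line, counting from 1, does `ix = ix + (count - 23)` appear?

10

Transformed code:
def run(ix):
    count = []
    for result in size:
        if result >= result:
            count.append(3 - j)
    process(ix)
    ix = (j != size) - size
    count = j[37]
    size = handle(ix + size)
    ix = ix + (count - 23)
    if count > count:
        size = ix * (9 + ix)
    return count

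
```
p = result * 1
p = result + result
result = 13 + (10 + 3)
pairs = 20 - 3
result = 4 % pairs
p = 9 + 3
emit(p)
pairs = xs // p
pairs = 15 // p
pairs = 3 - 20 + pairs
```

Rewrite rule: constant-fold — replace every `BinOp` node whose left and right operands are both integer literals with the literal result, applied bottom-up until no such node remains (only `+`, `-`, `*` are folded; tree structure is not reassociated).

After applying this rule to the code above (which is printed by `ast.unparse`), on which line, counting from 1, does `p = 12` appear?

Transformed code:
p = result * 1
p = result + result
result = 26
pairs = 17
result = 4 % pairs
p = 12
emit(p)
pairs = xs // p
pairs = 15 // p
pairs = -17 + pairs

6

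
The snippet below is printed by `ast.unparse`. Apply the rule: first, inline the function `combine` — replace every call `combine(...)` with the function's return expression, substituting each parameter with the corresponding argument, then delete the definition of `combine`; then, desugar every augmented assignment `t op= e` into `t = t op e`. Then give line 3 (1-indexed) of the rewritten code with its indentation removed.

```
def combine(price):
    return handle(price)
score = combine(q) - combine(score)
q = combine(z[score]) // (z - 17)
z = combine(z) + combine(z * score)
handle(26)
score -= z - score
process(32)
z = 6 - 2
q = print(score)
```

z = handle(z) + handle(z * score)

Transformed code:
score = handle(q) - handle(score)
q = handle(z[score]) // (z - 17)
z = handle(z) + handle(z * score)
handle(26)
score = score - (z - score)
process(32)
z = 6 - 2
q = print(score)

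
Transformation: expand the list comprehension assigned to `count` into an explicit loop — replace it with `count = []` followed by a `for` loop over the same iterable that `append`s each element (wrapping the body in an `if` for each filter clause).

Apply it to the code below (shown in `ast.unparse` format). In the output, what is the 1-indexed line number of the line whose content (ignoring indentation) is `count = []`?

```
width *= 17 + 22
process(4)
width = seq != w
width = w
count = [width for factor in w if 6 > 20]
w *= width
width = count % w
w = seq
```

5

Transformed code:
width *= 17 + 22
process(4)
width = seq != w
width = w
count = []
for factor in w:
    if 6 > 20:
        count.append(width)
w *= width
width = count % w
w = seq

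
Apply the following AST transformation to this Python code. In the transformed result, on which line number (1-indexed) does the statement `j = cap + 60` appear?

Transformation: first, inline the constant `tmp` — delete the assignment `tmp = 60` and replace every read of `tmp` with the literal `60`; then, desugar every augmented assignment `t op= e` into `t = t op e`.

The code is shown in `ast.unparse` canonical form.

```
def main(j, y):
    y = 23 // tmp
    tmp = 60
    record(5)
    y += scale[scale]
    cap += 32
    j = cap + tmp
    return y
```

6

Transformed code:
def main(j, y):
    y = 23 // 60
    record(5)
    y = y + scale[scale]
    cap = cap + 32
    j = cap + 60
    return y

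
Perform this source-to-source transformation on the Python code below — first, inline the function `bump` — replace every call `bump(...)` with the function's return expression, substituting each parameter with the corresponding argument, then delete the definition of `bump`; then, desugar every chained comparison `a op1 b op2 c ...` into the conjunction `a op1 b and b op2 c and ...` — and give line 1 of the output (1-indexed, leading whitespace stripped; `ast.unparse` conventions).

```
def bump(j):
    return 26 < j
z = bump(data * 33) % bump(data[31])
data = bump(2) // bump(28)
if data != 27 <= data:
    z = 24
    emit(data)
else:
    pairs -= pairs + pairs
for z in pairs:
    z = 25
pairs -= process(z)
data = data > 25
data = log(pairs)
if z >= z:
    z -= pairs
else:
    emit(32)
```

Transformed code:
z = (26 < data * 33) % (26 < data[31])
data = (26 < 2) // (26 < 28)
if data != 27 and 27 <= data:
    z = 24
    emit(data)
else:
    pairs -= pairs + pairs
for z in pairs:
    z = 25
pairs -= process(z)
data = data > 25
data = log(pairs)
if z >= z:
    z -= pairs
else:
    emit(32)

z = (26 < data * 33) % (26 < data[31])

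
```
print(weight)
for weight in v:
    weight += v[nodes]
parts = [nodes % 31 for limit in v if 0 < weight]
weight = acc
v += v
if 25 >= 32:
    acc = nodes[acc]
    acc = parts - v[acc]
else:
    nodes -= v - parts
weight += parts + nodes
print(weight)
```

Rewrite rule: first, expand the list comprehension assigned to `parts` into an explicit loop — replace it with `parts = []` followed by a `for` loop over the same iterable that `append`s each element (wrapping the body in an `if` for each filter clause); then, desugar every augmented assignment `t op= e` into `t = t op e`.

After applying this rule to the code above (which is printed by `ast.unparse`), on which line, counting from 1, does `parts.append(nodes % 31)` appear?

7

Transformed code:
print(weight)
for weight in v:
    weight = weight + v[nodes]
parts = []
for limit in v:
    if 0 < weight:
        parts.append(nodes % 31)
weight = acc
v = v + v
if 25 >= 32:
    acc = nodes[acc]
    acc = parts - v[acc]
else:
    nodes = nodes - (v - parts)
weight = weight + (parts + nodes)
print(weight)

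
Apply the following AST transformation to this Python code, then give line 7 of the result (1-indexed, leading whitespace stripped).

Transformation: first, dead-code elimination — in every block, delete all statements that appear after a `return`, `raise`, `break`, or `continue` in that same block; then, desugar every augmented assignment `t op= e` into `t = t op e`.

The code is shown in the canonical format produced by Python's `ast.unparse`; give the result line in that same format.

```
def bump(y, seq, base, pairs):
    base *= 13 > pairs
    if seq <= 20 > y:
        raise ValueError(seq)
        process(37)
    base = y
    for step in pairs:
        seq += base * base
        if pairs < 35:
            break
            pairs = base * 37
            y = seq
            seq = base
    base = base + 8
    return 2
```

Transformed code:
def bump(y, seq, base, pairs):
    base = base * (13 > pairs)
    if seq <= 20 > y:
        raise ValueError(seq)
    base = y
    for step in pairs:
        seq = seq + base * base
        if pairs < 35:
            break
    base = base + 8
    return 2

seq = seq + base * base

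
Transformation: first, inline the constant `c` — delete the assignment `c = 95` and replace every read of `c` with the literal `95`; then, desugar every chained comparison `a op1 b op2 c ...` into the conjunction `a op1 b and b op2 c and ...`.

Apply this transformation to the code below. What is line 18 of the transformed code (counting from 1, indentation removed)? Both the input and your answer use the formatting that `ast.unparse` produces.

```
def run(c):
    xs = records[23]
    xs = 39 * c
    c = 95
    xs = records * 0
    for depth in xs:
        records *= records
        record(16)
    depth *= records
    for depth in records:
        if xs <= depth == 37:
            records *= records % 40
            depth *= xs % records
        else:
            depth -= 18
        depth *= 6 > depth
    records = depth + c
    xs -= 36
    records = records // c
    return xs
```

Transformed code:
def run(c):
    xs = records[23]
    xs = 39 * 95
    xs = records * 0
    for depth in xs:
        records *= records
        record(16)
    depth *= records
    for depth in records:
        if xs <= depth and depth == 37:
            records *= records % 40
            depth *= xs % records
        else:
            depth -= 18
        depth *= 6 > depth
    records = depth + 95
    xs -= 36
    records = records // 95
    return xs

records = records // 95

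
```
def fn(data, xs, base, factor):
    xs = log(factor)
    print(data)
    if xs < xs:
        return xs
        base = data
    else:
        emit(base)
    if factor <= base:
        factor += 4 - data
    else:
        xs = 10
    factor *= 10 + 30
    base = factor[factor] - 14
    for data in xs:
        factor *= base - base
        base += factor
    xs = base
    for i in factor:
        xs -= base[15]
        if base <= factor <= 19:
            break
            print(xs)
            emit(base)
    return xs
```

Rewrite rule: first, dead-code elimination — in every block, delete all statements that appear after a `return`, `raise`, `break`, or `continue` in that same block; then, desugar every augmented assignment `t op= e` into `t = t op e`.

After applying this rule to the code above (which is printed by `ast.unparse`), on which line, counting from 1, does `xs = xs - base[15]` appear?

19

Transformed code:
def fn(data, xs, base, factor):
    xs = log(factor)
    print(data)
    if xs < xs:
        return xs
    else:
        emit(base)
    if factor <= base:
        factor = factor + (4 - data)
    else:
        xs = 10
    factor = factor * (10 + 30)
    base = factor[factor] - 14
    for data in xs:
        factor = factor * (base - base)
        base = base + factor
    xs = base
    for i in factor:
        xs = xs - base[15]
        if base <= factor <= 19:
            break
    return xs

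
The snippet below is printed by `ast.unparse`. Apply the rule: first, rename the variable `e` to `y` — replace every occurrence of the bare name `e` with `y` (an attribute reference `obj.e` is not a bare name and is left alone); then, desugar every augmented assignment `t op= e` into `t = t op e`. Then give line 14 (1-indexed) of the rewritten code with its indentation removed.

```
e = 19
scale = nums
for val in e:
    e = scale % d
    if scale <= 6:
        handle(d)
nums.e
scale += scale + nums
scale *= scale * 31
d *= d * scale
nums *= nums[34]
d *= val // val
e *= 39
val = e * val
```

Transformed code:
y = 19
scale = nums
for val in y:
    y = scale % d
    if scale <= 6:
        handle(d)
nums.e
scale = scale + (scale + nums)
scale = scale * (scale * 31)
d = d * (d * scale)
nums = nums * nums[34]
d = d * (val // val)
y = y * 39
val = y * val

val = y * val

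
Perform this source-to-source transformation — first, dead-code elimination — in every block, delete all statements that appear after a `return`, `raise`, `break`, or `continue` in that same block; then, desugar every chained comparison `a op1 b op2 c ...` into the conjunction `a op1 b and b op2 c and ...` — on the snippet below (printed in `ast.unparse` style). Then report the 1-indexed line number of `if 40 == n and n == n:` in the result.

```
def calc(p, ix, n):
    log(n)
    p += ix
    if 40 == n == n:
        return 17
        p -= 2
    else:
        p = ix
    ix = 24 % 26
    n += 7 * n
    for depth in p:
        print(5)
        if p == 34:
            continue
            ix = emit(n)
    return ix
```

4

Transformed code:
def calc(p, ix, n):
    log(n)
    p += ix
    if 40 == n and n == n:
        return 17
    else:
        p = ix
    ix = 24 % 26
    n += 7 * n
    for depth in p:
        print(5)
        if p == 34:
            continue
    return ix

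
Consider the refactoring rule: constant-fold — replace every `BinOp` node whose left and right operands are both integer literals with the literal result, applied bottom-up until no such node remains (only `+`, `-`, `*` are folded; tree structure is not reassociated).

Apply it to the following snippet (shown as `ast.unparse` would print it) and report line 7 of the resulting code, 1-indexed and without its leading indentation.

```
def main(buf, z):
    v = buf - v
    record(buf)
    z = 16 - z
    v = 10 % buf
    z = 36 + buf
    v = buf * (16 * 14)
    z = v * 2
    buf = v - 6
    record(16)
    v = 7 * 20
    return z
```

v = buf * 224

Transformed code:
def main(buf, z):
    v = buf - v
    record(buf)
    z = 16 - z
    v = 10 % buf
    z = 36 + buf
    v = buf * 224
    z = v * 2
    buf = v - 6
    record(16)
    v = 140
    return z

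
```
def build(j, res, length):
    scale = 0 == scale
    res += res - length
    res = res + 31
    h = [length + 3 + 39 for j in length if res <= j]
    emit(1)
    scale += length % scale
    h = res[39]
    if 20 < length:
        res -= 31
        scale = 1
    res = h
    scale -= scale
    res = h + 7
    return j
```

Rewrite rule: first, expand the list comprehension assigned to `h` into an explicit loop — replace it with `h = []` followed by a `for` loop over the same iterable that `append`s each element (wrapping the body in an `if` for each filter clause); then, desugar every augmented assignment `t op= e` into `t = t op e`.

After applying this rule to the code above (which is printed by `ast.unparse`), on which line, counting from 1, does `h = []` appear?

Transformed code:
def build(j, res, length):
    scale = 0 == scale
    res = res + (res - length)
    res = res + 31
    h = []
    for j in length:
        if res <= j:
            h.append(length + 3 + 39)
    emit(1)
    scale = scale + length % scale
    h = res[39]
    if 20 < length:
        res = res - 31
        scale = 1
    res = h
    scale = scale - scale
    res = h + 7
    return j

5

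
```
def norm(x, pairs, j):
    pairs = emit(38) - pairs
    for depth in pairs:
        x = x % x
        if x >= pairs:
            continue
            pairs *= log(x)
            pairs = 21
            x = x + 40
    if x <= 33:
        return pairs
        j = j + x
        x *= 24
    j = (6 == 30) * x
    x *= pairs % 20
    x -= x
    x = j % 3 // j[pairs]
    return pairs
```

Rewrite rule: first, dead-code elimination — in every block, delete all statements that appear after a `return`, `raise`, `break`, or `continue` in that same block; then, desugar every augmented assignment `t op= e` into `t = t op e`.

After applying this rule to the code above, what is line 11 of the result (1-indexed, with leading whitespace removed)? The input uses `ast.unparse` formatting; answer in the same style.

x = x - x

Transformed code:
def norm(x, pairs, j):
    pairs = emit(38) - pairs
    for depth in pairs:
        x = x % x
        if x >= pairs:
            continue
    if x <= 33:
        return pairs
    j = (6 == 30) * x
    x = x * (pairs % 20)
    x = x - x
    x = j % 3 // j[pairs]
    return pairs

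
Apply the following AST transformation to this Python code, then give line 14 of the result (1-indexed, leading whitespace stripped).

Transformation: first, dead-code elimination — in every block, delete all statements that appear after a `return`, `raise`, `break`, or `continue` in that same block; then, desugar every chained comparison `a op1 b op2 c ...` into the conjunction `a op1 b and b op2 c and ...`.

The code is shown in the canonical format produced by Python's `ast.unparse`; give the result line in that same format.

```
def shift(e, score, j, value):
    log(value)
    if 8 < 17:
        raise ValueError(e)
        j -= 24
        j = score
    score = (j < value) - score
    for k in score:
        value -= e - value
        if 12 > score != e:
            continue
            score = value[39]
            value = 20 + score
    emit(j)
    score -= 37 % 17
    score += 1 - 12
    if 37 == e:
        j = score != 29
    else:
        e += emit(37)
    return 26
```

Transformed code:
def shift(e, score, j, value):
    log(value)
    if 8 < 17:
        raise ValueError(e)
    score = (j < value) - score
    for k in score:
        value -= e - value
        if 12 > score and score != e:
            continue
    emit(j)
    score -= 37 % 17
    score += 1 - 12
    if 37 == e:
        j = score != 29
    else:
        e += emit(37)
    return 26

j = score != 29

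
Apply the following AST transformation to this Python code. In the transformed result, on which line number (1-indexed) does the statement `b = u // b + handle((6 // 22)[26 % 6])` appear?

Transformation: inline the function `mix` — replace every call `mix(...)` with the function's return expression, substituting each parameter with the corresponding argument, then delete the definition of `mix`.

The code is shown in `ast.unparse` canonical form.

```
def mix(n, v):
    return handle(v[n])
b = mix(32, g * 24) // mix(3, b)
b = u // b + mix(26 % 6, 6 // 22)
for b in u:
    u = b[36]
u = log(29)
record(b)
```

2

Transformed code:
b = handle((g * 24)[32]) // handle(b[3])
b = u // b + handle((6 // 22)[26 % 6])
for b in u:
    u = b[36]
u = log(29)
record(b)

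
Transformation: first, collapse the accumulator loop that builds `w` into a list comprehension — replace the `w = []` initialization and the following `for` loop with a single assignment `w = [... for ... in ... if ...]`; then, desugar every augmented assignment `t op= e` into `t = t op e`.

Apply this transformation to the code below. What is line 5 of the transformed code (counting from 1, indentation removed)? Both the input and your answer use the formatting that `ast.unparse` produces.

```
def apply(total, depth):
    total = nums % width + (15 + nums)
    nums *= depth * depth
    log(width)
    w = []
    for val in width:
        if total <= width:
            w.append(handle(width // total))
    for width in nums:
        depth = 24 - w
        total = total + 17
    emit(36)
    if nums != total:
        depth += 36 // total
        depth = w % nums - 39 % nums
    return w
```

Transformed code:
def apply(total, depth):
    total = nums % width + (15 + nums)
    nums = nums * (depth * depth)
    log(width)
    w = [handle(width // total) for val in width if total <= width]
    for width in nums:
        depth = 24 - w
        total = total + 17
    emit(36)
    if nums != total:
        depth = depth + 36 // total
        depth = w % nums - 39 % nums
    return w

w = [handle(width // total) for val in width if total <= width]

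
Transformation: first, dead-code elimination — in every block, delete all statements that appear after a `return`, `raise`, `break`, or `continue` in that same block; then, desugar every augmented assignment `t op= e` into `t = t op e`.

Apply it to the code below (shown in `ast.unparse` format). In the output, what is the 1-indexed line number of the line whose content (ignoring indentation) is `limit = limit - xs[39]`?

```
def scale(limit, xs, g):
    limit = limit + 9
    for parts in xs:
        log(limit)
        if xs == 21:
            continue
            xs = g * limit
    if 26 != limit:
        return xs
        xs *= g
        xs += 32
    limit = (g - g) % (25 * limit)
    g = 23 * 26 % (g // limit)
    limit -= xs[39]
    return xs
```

11

Transformed code:
def scale(limit, xs, g):
    limit = limit + 9
    for parts in xs:
        log(limit)
        if xs == 21:
            continue
    if 26 != limit:
        return xs
    limit = (g - g) % (25 * limit)
    g = 23 * 26 % (g // limit)
    limit = limit - xs[39]
    return xs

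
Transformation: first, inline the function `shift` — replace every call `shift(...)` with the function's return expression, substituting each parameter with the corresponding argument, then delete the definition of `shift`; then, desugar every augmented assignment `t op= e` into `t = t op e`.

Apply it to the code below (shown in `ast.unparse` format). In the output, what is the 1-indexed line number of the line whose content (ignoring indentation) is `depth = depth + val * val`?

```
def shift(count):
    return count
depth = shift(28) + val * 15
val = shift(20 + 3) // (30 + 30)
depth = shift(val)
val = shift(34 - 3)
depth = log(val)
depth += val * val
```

6

Transformed code:
depth = 28 + val * 15
val = (20 + 3) // (30 + 30)
depth = val
val = 34 - 3
depth = log(val)
depth = depth + val * val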